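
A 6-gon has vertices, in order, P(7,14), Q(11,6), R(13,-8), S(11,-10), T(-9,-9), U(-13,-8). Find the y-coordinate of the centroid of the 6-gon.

Apply the shoelace (surveyor's) formula. First the cross-terms c_i = x_i·y_{i+1} − x_{i+1}·y_i:
  -112, -166, -42, -189, -45, -126  ⇒  2A = -680, A = -340.
Then Σ (y_i + y_{i+1})·c_i = 2448, so ȳ = 2448 / (6·(-340)) = -1.2.

-1.2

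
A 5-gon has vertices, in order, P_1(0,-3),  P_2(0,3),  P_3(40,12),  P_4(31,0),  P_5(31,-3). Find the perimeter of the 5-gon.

|P_1P_2| = √((0)² + (6)²) = √36 = 6
|P_2P_3| = √((40)² + (9)²) = √1681 = 41
|P_3P_4| = √((-9)² + (-12)²) = √225 = 15
|P_4P_5| = √((0)² + (-3)²) = √9 = 3
|P_5P_1| = √((-31)² + (0)²) = √961 = 31
Perimeter = 6 + 41 + 15 + 3 + 31 = 96.

96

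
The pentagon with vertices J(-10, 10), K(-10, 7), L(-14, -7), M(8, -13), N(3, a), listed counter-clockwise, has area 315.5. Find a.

Write out the shoelace sum; only the two edges meeting at N involve a:
2·Area = [(8·a − 3·(-13)) + (3·10 − (-10)·a)] + 436
       = 18·a + 505 = 631
⇒ a = 7.

7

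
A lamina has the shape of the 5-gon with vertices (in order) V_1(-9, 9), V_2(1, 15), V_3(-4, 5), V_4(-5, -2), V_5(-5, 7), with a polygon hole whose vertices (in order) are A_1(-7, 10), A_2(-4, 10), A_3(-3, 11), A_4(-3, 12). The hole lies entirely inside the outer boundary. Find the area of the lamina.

Outer boundary:
Apply the surveyor's formula: 2A = Σ (x_i·y_{i+1} − x_{i+1}·y_i), indices taken mod 5.
Σ = (-144) + (65) + (33) + (-45) + (18) = -73
Area = |Σ|/2 = 36.5.
Hole:
Apply the shoelace (surveyor's) formula: 2A = Σ (x_i·y_{i+1} − x_{i+1}·y_i), indices taken mod 4.
Cross-terms: -30, -14, -3, 54  ⇒  Σ = 7
Area = |Σ|/2 = 3.5.
Net area = 36.5 − 3.5 = 33.

33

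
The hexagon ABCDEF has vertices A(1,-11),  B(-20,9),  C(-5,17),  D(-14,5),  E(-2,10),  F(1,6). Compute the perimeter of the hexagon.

96

|AB| = √((-21)² + (20)²) = √841 = 29
|BC| = √((15)² + (8)²) = √289 = 17
|CD| = √((-9)² + (-12)²) = √225 = 15
|DE| = √((12)² + (5)²) = √169 = 13
|EF| = √((3)² + (-4)²) = √25 = 5
|FA| = √((0)² + (-17)²) = √289 = 17
Perimeter = 29 + 17 + 15 + 13 + 5 + 17 = 96.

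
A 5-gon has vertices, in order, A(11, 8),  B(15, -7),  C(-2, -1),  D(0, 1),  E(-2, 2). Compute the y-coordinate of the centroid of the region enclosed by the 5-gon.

Apply Gauss's area formula. First the cross-terms c_i = x_i·y_{i+1} − x_{i+1}·y_i:
  -197, -29, -2, 2, -38  ⇒  2A = -264, A = -132.
Then Σ (y_i + y_{i+1})·c_i = -339, so ȳ = -339 / (6·(-132)) = 113/264.

113/264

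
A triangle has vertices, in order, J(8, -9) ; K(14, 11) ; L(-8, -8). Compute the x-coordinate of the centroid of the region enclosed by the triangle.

Apply the surveyor's formula. First the cross-terms c_i = x_i·y_{i+1} − x_{i+1}·y_i:
  214, -24, 136  ⇒  2A = 326, A = 163.
Then Σ (x_i + x_{i+1})·c_i = 4564, so x̄ = 4564 / (6·163) = 14/3.

14/3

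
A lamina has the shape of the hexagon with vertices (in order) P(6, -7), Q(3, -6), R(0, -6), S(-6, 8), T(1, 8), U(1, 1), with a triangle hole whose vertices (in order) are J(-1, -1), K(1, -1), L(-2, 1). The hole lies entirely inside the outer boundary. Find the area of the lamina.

70.5

Outer boundary:
Cross-terms: -15, -18, -36, -56, -7, -13  ⇒  Σ = -145
Area = |Σ|/2 = 72.5.
Hole:
Apply the shoelace (surveyor's) formula: 2A = Σ (x_i·y_{i+1} − x_{i+1}·y_i), indices taken mod 3.
Cross-terms: 2, -1, 3  ⇒  Σ = 4
Area = |Σ|/2 = 2.
Net area = 72.5 − 2 = 70.5.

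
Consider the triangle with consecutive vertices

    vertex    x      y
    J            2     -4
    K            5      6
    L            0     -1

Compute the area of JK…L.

14.5

Cross-terms: 32, -5, 2  ⇒  Σ = 29
Area = |Σ|/2 = 14.5.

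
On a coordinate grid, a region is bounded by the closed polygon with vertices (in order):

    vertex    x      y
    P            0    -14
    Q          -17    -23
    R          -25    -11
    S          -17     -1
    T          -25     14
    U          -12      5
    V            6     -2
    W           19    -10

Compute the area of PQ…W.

651

Apply the shoelace (surveyor's) formula: 2A = Σ (x_i·y_{i+1} − x_{i+1}·y_i), indices taken mod 8.
Cross-terms: -238, -388, -162, -263, 43, -6, -22, -266  ⇒  Σ = -1302
Area = |Σ|/2 = 651.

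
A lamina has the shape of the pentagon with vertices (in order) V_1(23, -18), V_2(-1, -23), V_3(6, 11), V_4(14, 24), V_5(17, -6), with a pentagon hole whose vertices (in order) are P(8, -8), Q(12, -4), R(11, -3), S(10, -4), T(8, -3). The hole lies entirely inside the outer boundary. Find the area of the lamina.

535

Outer boundary:
Σ = (-547) + (127) + (-10) + (-492) + (-168) = -1090
Area = |Σ|/2 = 545.
Hole:
Apply the surveyor's formula: 2A = Σ (x_i·y_{i+1} − x_{i+1}·y_i), indices taken mod 5.
Σ = (64) + (8) + (-14) + (2) + (-40) = 20
Area = |Σ|/2 = 10.
Net area = 545 − 10 = 535.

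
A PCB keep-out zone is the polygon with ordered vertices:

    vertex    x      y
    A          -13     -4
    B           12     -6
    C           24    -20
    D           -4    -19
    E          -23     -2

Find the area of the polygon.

Apply Gauss's area formula: 2A = Σ (x_i·y_{i+1} − x_{i+1}·y_i), indices taken mod 5.
Σ = (126) + (-96) + (-536) + (-429) + (66) = -869
Area = |Σ|/2 = 434.5.

434.5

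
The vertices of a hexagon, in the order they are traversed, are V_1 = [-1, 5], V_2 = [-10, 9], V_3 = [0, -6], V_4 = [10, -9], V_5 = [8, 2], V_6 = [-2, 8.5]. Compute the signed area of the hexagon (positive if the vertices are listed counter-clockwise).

161.75

Apply the shoelace formula: 2A = Σ (x_i·y_{i+1} − x_{i+1}·y_i), indices taken mod 6.
V_1→V_2: (-1)(9) − (-10)(5) = 41
V_2→V_3: (-10)(-6) − (0)(9) = 60
V_3→V_4: (0)(-9) − (10)(-6) = 60
V_4→V_5: (10)(2) − (8)(-9) = 92
V_5→V_6: (8)(8.5) − (-2)(2) = 72
V_6→V_1: (-2)(5) − (-1)(8.5) = -1.5
Σ = 323.5
Signed area = Σ/2 = 161.75 (positive ⇒ counter-clockwise traversal).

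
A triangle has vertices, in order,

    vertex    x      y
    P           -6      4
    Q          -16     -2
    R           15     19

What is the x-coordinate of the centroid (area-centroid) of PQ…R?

-7/3

Apply the shoelace formula. First the cross-terms c_i = x_i·y_{i+1} − x_{i+1}·y_i:
  76, -274, 174  ⇒  2A = -24, A = -12.
Then Σ (x_i + x_{i+1})·c_i = 168, so x̄ = 168 / (6·(-12)) = -7/3.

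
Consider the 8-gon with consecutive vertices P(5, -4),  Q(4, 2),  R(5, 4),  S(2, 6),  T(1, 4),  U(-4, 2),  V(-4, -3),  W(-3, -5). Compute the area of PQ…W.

Cross-terms: 26, 6, 22, 2, 18, 20, 11, 37  ⇒  Σ = 142
Area = |Σ|/2 = 71.

71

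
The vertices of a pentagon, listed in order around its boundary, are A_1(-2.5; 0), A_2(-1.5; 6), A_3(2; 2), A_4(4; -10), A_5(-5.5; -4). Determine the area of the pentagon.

69.5

Σ = (-15) + (-15) + (-28) + (-71) + (-10) = -139
Area = |Σ|/2 = 69.5.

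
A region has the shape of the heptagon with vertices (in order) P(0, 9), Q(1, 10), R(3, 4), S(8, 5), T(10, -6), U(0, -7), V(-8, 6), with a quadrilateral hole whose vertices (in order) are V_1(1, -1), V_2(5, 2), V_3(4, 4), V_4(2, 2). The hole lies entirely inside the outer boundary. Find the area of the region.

Outer boundary:
Apply the shoelace (surveyor's) formula: 2A = Σ (x_i·y_{i+1} − x_{i+1}·y_i), indices taken mod 7.
Cross-terms: -9, -26, -17, -98, -70, -56, -72  ⇒  Σ = -348
Area = |Σ|/2 = 174.
Hole:
Apply the surveyor's formula: 2A = Σ (x_i·y_{i+1} − x_{i+1}·y_i), indices taken mod 4.
Σ = (7) + (12) + (0) + (-4) = 15
Area = |Σ|/2 = 7.5.
Net area = 174 − 7.5 = 166.5.

166.5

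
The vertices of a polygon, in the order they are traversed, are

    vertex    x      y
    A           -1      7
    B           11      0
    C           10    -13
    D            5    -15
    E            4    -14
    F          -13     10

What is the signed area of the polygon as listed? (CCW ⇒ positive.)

Apply the shoelace formula: 2A = Σ (x_i·y_{i+1} − x_{i+1}·y_i), indices taken mod 6.
Σ = (-77) + (-143) + (-85) + (-10) + (-142) + (-81) = -538
Signed area = Σ/2 = -269 (negative ⇒ clockwise traversal).

-269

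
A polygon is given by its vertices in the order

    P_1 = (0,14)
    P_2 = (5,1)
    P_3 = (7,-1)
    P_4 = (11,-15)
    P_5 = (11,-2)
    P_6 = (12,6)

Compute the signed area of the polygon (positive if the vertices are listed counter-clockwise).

Cross-terms: -70, -12, -94, 143, 90, 168  ⇒  Σ = 225
Signed area = Σ/2 = 112.5 (positive ⇒ counter-clockwise traversal).

112.5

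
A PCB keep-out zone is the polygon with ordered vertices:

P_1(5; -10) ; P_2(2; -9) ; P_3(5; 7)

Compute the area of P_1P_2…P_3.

Apply the shoelace (surveyor's) formula: 2A = Σ (x_i·y_{i+1} − x_{i+1}·y_i), indices taken mod 3.
Σ = (-25) + (59) + (-85) = -51
Area = |Σ|/2 = 25.5.

25.5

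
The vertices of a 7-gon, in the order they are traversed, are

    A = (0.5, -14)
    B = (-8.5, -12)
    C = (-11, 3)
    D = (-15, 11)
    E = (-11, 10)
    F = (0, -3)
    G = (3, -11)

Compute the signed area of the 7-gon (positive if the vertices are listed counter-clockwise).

Σ = (-125) + (-157.5) + (-76) + (-29) + (33) + (9) + (-36.5) = -382
Signed area = Σ/2 = -191 (negative ⇒ clockwise traversal).

-191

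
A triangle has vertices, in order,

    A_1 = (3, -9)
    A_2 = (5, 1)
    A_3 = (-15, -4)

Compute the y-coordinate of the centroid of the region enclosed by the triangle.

-4

Apply the shoelace formula. First the cross-terms c_i = x_i·y_{i+1} − x_{i+1}·y_i:
  48, -5, 147  ⇒  2A = 190, A = 95.
Then Σ (y_i + y_{i+1})·c_i = -2280, so ȳ = -2280 / (6·95) = -4.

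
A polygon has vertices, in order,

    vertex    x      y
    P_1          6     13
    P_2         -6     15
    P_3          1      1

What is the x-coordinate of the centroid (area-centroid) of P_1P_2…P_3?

1/3

Apply Gauss's area formula. First the cross-terms c_i = x_i·y_{i+1} − x_{i+1}·y_i:
  168, -21, 7  ⇒  2A = 154, A = 77.
Then Σ (x_i + x_{i+1})·c_i = 154, so x̄ = 154 / (6·77) = 1/3.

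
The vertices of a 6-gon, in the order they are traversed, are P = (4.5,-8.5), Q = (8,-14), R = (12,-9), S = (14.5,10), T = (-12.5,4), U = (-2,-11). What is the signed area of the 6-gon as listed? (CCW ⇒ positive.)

373.25

Apply the surveyor's formula: 2A = Σ (x_i·y_{i+1} − x_{i+1}·y_i), indices taken mod 6.
Σ = (5) + (96) + (250.5) + (183) + (145.5) + (66.5) = 746.5
Signed area = Σ/2 = 373.25 (positive ⇒ counter-clockwise traversal).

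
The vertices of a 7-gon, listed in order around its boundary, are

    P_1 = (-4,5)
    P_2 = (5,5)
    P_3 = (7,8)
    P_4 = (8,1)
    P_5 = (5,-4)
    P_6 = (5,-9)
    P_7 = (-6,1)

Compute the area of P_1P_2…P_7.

117

Apply the shoelace (surveyor's) formula: 2A = Σ (x_i·y_{i+1} − x_{i+1}·y_i), indices taken mod 7.
Σ = (-45) + (5) + (-57) + (-37) + (-25) + (-49) + (-26) = -234
Area = |Σ|/2 = 117.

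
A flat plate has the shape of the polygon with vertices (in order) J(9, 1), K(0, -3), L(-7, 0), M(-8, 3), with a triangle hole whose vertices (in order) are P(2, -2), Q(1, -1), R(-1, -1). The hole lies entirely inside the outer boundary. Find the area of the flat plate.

Outer boundary:
Apply Gauss's area formula: 2A = Σ (x_i·y_{i+1} − x_{i+1}·y_i), indices taken mod 4.
Cross-terms: -27, -21, -21, -35  ⇒  Σ = -104
Area = |Σ|/2 = 52.
Hole:
Apply the shoelace formula: 2A = Σ (x_i·y_{i+1} − x_{i+1}·y_i), indices taken mod 3.
Σ = (0) + (-2) + (4) = 2
Area = |Σ|/2 = 1.
Net area = 52 − 1 = 51.

51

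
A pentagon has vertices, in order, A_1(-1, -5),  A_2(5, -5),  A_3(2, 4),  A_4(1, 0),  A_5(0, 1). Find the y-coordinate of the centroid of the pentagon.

-349/174

Apply the shoelace formula. First the cross-terms c_i = x_i·y_{i+1} − x_{i+1}·y_i:
  30, 30, -4, 1, 1  ⇒  2A = 58, A = 29.
Then Σ (y_i + y_{i+1})·c_i = -349, so ȳ = -349 / (6·29) = -349/174.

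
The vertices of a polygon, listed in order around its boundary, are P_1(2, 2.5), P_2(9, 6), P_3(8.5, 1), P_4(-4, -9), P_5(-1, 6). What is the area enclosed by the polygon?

Cross-terms: -10.5, -42, -72.5, -33, -14.5  ⇒  Σ = -172.5
Area = |Σ|/2 = 86.25.

86.25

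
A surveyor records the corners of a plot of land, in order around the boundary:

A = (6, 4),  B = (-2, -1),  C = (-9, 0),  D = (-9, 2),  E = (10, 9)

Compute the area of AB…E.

70

Apply the shoelace (surveyor's) formula: 2A = Σ (x_i·y_{i+1} − x_{i+1}·y_i), indices taken mod 5.
Σ = (2) + (-9) + (-18) + (-101) + (-14) = -140
Area = |Σ|/2 = 70.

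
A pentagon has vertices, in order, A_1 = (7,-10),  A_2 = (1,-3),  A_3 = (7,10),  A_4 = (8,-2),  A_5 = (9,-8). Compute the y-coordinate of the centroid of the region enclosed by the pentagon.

-340/231

Apply the shoelace (surveyor's) formula. First the cross-terms c_i = x_i·y_{i+1} − x_{i+1}·y_i:
  -11, 31, -94, -46, -34  ⇒  2A = -154, A = -77.
Then Σ (y_i + y_{i+1})·c_i = 680, so ȳ = 680 / (6·(-77)) = -340/231.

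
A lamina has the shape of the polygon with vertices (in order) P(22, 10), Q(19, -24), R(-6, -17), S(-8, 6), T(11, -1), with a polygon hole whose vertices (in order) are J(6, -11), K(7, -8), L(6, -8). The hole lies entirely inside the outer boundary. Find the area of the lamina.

640

Outer boundary:
P→Q: (22)(-24) − (19)(10) = -718
Q→R: (19)(-17) − (-6)(-24) = -467
R→S: (-6)(6) − (-8)(-17) = -172
S→T: (-8)(-1) − (11)(6) = -58
T→P: (11)(10) − (22)(-1) = 132
Σ = -1283
Area = |Σ|/2 = 641.5.
Hole:
Apply the shoelace formula: 2A = Σ (x_i·y_{i+1} − x_{i+1}·y_i), indices taken mod 3.
J→K: (6)(-8) − (7)(-11) = 29
K→L: (7)(-8) − (6)(-8) = -8
L→J: (6)(-11) − (6)(-8) = -18
Σ = 3
Area = |Σ|/2 = 1.5.
Net area = 641.5 − 1.5 = 640.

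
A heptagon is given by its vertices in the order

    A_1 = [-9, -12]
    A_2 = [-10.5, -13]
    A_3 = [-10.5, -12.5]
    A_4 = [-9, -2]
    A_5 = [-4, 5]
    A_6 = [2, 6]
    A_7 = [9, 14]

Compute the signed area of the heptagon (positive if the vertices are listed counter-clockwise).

-100.375

A_1→A_2: (-9)(-13) − (-10.5)(-12) = -9
A_2→A_3: (-10.5)(-12.5) − (-10.5)(-13) = -5.25
A_3→A_4: (-10.5)(-2) − (-9)(-12.5) = -91.5
A_4→A_5: (-9)(5) − (-4)(-2) = -53
A_5→A_6: (-4)(6) − (2)(5) = -34
A_6→A_7: (2)(14) − (9)(6) = -26
A_7→A_1: (9)(-12) − (-9)(14) = 18
Σ = -200.75
Signed area = Σ/2 = -100.375 (negative ⇒ clockwise traversal).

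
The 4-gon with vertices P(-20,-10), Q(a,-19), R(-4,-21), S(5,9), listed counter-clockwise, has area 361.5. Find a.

-20

Write out the shoelace sum; only the two edges meeting at Q involve a:
2·Area = [((-20)·(-19) − a·(-10)) + (a·(-21) − (-4)·(-19))] + 199
       = -11·a + 503 = 723
⇒ a = -20.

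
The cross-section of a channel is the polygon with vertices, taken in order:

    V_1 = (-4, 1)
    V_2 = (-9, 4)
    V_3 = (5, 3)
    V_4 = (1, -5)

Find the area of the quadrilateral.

Apply the shoelace (surveyor's) formula: 2A = Σ (x_i·y_{i+1} − x_{i+1}·y_i), indices taken mod 4.
Cross-terms: -7, -47, -28, -19  ⇒  Σ = -101
Area = |Σ|/2 = 50.5.

50.5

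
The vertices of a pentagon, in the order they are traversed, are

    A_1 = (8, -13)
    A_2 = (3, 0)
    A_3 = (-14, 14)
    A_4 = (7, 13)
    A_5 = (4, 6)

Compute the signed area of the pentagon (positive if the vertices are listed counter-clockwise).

Σ = (39) + (42) + (-280) + (-10) + (-100) = -309
Signed area = Σ/2 = -154.5 (negative ⇒ clockwise traversal).

-154.5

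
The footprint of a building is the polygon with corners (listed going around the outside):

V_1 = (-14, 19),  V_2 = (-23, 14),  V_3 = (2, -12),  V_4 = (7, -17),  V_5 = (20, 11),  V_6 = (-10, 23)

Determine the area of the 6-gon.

Apply the surveyor's formula: 2A = Σ (x_i·y_{i+1} − x_{i+1}·y_i), indices taken mod 6.
V_1→V_2: (-14)(14) − (-23)(19) = 241
V_2→V_3: (-23)(-12) − (2)(14) = 248
V_3→V_4: (2)(-17) − (7)(-12) = 50
V_4→V_5: (7)(11) − (20)(-17) = 417
V_5→V_6: (20)(23) − (-10)(11) = 570
V_6→V_1: (-10)(19) − (-14)(23) = 132
Σ = 1658
Area = |Σ|/2 = 829.

829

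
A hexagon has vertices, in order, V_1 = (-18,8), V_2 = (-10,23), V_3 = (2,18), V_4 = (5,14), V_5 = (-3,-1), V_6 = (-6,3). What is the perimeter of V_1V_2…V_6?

70

|V_1V_2| = √((8)² + (15)²) = √289 = 17
|V_2V_3| = √((12)² + (-5)²) = √169 = 13
|V_3V_4| = √((3)² + (-4)²) = √25 = 5
|V_4V_5| = √((-8)² + (-15)²) = √289 = 17
|V_5V_6| = √((-3)² + (4)²) = √25 = 5
|V_6V_1| = √((-12)² + (5)²) = √169 = 13
Perimeter = 17 + 13 + 5 + 17 + 5 + 13 = 70.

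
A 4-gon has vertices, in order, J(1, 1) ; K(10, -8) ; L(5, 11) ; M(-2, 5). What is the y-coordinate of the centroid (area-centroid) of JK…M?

Apply Gauss's area formula. First the cross-terms c_i = x_i·y_{i+1} − x_{i+1}·y_i:
  -18, 150, 47, -7  ⇒  2A = 172, A = 86.
Then Σ (y_i + y_{i+1})·c_i = 1286, so ȳ = 1286 / (6·86) = 643/258.

643/258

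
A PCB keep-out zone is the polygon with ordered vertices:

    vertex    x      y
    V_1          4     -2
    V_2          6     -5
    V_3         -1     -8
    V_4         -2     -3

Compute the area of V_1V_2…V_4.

29

Apply the shoelace (surveyor's) formula: 2A = Σ (x_i·y_{i+1} − x_{i+1}·y_i), indices taken mod 4.
V_1→V_2: (4)(-5) − (6)(-2) = -8
V_2→V_3: (6)(-8) − (-1)(-5) = -53
V_3→V_4: (-1)(-3) − (-2)(-8) = -13
V_4→V_1: (-2)(-2) − (4)(-3) = 16
Σ = -58
Area = |Σ|/2 = 29.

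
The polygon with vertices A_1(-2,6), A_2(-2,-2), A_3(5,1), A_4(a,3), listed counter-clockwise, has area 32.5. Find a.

Write out the shoelace sum; only the two edges meeting at A_4 involve a:
2·Area = [(5·3 − a·1) + (a·6 − (-2)·3)] + 24
       = 5·a + 45 = 65
⇒ a = 4.

4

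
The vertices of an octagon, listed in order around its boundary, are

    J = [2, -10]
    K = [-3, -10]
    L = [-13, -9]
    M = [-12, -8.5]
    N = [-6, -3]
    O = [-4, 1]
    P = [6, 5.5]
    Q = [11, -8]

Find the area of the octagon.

207

Σ = (-50) + (-103) + (2.5) + (-15) + (-18) + (-28) + (-108.5) + (-94) = -414
Area = |Σ|/2 = 207.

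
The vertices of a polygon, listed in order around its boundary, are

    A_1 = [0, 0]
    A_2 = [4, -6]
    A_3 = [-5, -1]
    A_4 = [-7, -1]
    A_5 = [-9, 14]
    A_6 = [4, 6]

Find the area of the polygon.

126.5

Σ = (0) + (-34) + (-2) + (-107) + (-110) + (0) = -253
Area = |Σ|/2 = 126.5.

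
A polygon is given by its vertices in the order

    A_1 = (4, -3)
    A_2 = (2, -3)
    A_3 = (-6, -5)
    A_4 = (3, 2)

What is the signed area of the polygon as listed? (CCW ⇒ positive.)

-24

Apply the shoelace (surveyor's) formula: 2A = Σ (x_i·y_{i+1} − x_{i+1}·y_i), indices taken mod 4.
Cross-terms: -6, -28, 3, -17  ⇒  Σ = -48
Signed area = Σ/2 = -24 (negative ⇒ clockwise traversal).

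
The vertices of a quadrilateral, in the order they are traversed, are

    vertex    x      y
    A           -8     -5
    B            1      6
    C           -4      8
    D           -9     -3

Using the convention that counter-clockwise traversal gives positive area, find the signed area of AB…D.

Apply the surveyor's formula: 2A = Σ (x_i·y_{i+1} − x_{i+1}·y_i), indices taken mod 4.
A→B: (-8)(6) − (1)(-5) = -43
B→C: (1)(8) − (-4)(6) = 32
C→D: (-4)(-3) − (-9)(8) = 84
D→A: (-9)(-5) − (-8)(-3) = 21
Σ = 94
Signed area = Σ/2 = 47 (positive ⇒ counter-clockwise traversal).

47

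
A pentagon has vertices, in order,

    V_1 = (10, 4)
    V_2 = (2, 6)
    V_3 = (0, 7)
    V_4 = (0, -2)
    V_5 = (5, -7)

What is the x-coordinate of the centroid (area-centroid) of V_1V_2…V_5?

Apply Gauss's area formula. First the cross-terms c_i = x_i·y_{i+1} − x_{i+1}·y_i:
  52, 14, 0, 10, 90  ⇒  2A = 166, A = 83.
Then Σ (x_i + x_{i+1})·c_i = 2052, so x̄ = 2052 / (6·83) = 342/83.

342/83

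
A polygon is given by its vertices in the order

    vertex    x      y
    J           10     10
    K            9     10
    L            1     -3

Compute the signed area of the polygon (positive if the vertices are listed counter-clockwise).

Apply Gauss's area formula: 2A = Σ (x_i·y_{i+1} − x_{i+1}·y_i), indices taken mod 3.
Σ = (10) + (-37) + (40) = 13
Signed area = Σ/2 = 6.5 (positive ⇒ counter-clockwise traversal).

6.5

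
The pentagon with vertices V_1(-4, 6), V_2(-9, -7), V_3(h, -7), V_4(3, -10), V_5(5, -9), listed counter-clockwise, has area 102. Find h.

-7

The doubled signed area Σ (x_i y_{i+1} − x_{i+1} y_i) is linear in h.
With h=0 it equals 183; the coefficient of h is -3 (from the two edges through V_3).
So -3·h + 183 = 2·102 = 204 ⇒ h = -7.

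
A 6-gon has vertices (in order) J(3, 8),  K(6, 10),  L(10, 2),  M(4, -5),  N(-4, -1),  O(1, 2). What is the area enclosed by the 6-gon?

Apply the surveyor's formula: 2A = Σ (x_i·y_{i+1} − x_{i+1}·y_i), indices taken mod 6.
Σ = (-18) + (-88) + (-58) + (-24) + (-7) + (2) = -193
Area = |Σ|/2 = 96.5.

96.5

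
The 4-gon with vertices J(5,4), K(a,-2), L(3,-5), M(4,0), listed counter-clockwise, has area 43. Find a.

Write out the shoelace sum; only the two edges meeting at K involve a:
2·Area = [(5·(-2) − a·4) + (a·(-5) − 3·(-2))] + 36
       = -9·a + 32 = 86
⇒ a = -6.

-6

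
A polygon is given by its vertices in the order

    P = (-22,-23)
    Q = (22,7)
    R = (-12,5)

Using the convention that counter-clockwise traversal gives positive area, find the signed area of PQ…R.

466

Apply the surveyor's formula: 2A = Σ (x_i·y_{i+1} − x_{i+1}·y_i), indices taken mod 3.
Σ = (352) + (194) + (386) = 932
Signed area = Σ/2 = 466 (positive ⇒ counter-clockwise traversal).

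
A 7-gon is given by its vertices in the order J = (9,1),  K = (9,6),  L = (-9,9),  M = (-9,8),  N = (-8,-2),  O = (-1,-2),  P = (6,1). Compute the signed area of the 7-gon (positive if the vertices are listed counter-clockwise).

Apply the surveyor's formula: 2A = Σ (x_i·y_{i+1} − x_{i+1}·y_i), indices taken mod 7.
Σ = (45) + (135) + (9) + (82) + (14) + (11) + (-3) = 293
Signed area = Σ/2 = 146.5 (positive ⇒ counter-clockwise traversal).

146.5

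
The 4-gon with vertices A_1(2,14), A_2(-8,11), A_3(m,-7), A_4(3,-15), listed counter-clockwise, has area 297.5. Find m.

Write out the shoelace sum; only the two edges meeting at A_3 involve m:
2·Area = [((-8)·(-7) − m·11) + (m·(-15) − 3·(-7))] + 206
       = -26·m + 283 = 595
⇒ m = -12.

-12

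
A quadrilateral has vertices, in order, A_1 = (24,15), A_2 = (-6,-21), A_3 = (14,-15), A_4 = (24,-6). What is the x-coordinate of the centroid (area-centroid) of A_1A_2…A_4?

Apply the shoelace (surveyor's) formula. First the cross-terms c_i = x_i·y_{i+1} − x_{i+1}·y_i:
  -414, 384, 276, 504  ⇒  2A = 750, A = 375.
Then Σ (x_i + x_{i+1})·c_i = 30300, so x̄ = 30300 / (6·375) = 202/15.

202/15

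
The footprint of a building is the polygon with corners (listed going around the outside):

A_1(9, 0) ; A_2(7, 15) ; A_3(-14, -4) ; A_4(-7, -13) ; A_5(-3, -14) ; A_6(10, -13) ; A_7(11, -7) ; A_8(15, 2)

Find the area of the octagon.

Apply the surveyor's formula: 2A = Σ (x_i·y_{i+1} − x_{i+1}·y_i), indices taken mod 8.
A_1→A_2: (9)(15) − (7)(0) = 135
A_2→A_3: (7)(-4) − (-14)(15) = 182
A_3→A_4: (-14)(-13) − (-7)(-4) = 154
A_4→A_5: (-7)(-14) − (-3)(-13) = 59
A_5→A_6: (-3)(-13) − (10)(-14) = 179
A_6→A_7: (10)(-7) − (11)(-13) = 73
A_7→A_8: (11)(2) − (15)(-7) = 127
A_8→A_1: (15)(0) − (9)(2) = -18
Σ = 891
Area = |Σ|/2 = 445.5.

445.5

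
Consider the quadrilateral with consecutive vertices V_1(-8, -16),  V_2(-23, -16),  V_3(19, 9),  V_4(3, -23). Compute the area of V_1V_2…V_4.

Σ = (-240) + (97) + (-464) + (-232) = -839
Area = |Σ|/2 = 419.5.

419.5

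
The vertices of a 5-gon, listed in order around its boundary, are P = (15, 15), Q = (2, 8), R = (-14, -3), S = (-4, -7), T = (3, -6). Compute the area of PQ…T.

Apply the shoelace formula: 2A = Σ (x_i·y_{i+1} − x_{i+1}·y_i), indices taken mod 5.
Σ = (90) + (106) + (86) + (45) + (135) = 462
Area = |Σ|/2 = 231.

231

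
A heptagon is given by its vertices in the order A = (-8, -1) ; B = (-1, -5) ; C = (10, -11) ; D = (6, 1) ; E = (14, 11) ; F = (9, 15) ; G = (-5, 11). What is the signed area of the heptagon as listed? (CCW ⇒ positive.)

303

Cross-terms: 39, 61, 76, 52, 111, 174, 93  ⇒  Σ = 606
Signed area = Σ/2 = 303 (positive ⇒ counter-clockwise traversal).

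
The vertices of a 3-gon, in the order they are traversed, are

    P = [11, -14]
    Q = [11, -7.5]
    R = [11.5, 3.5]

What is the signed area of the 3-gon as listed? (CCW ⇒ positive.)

-1.625

Σ = (71.5) + (124.75) + (-199.5) = -3.25
Signed area = Σ/2 = -1.625 (negative ⇒ clockwise traversal).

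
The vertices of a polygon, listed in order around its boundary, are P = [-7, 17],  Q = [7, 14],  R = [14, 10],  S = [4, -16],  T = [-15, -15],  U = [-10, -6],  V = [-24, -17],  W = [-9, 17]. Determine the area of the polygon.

768

Apply the shoelace (surveyor's) formula: 2A = Σ (x_i·y_{i+1} − x_{i+1}·y_i), indices taken mod 8.
Σ = (-217) + (-126) + (-264) + (-300) + (-60) + (26) + (-561) + (-34) = -1536
Area = |Σ|/2 = 768.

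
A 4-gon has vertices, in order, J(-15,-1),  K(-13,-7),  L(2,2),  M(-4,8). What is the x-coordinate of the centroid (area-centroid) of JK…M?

Apply the shoelace (surveyor's) formula. First the cross-terms c_i = x_i·y_{i+1} − x_{i+1}·y_i:
  92, -12, 24, 124  ⇒  2A = 228, A = 114.
Then Σ (x_i + x_{i+1})·c_i = -4848, so x̄ = -4848 / (6·114) = -404/57.

-404/57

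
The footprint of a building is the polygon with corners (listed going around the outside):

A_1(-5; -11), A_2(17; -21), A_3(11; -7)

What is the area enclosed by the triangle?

124

A_1→A_2: (-5)(-21) − (17)(-11) = 292
A_2→A_3: (17)(-7) − (11)(-21) = 112
A_3→A_1: (11)(-11) − (-5)(-7) = -156
Σ = 248
Area = |Σ|/2 = 124.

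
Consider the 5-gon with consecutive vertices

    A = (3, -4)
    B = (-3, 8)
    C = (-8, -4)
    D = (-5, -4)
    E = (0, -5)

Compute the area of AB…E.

70

Apply Gauss's area formula: 2A = Σ (x_i·y_{i+1} − x_{i+1}·y_i), indices taken mod 5.
Σ = (12) + (76) + (12) + (25) + (15) = 140
Area = |Σ|/2 = 70.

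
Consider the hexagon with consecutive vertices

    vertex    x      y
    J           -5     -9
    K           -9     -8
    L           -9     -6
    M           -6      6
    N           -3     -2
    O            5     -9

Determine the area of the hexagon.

86

Apply the shoelace (surveyor's) formula: 2A = Σ (x_i·y_{i+1} − x_{i+1}·y_i), indices taken mod 6.
J→K: (-5)(-8) − (-9)(-9) = -41
K→L: (-9)(-6) − (-9)(-8) = -18
L→M: (-9)(6) − (-6)(-6) = -90
M→N: (-6)(-2) − (-3)(6) = 30
N→O: (-3)(-9) − (5)(-2) = 37
O→J: (5)(-9) − (-5)(-9) = -90
Σ = -172
Area = |Σ|/2 = 86.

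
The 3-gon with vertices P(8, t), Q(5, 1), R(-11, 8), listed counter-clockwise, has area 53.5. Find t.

-7

The doubled signed area Σ (x_i y_{i+1} − x_{i+1} y_i) is linear in t.
With t=0 it equals -5; the coefficient of t is -16 (from the two edges through P).
So -16·t + -5 = 2·53.5 = 107 ⇒ t = -7.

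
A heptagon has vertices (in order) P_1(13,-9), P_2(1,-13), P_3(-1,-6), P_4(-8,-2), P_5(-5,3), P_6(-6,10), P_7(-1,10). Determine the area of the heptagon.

Σ = (-160) + (-19) + (-46) + (-34) + (-32) + (-50) + (-121) = -462
Area = |Σ|/2 = 231.

231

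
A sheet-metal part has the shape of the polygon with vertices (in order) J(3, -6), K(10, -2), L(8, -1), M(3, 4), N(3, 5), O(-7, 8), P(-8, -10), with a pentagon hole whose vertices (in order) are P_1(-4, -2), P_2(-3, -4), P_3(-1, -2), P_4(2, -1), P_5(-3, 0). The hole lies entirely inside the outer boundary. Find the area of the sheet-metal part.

174.5

Outer boundary:
J→K: (3)(-2) − (10)(-6) = 54
K→L: (10)(-1) − (8)(-2) = 6
L→M: (8)(4) − (3)(-1) = 35
M→N: (3)(5) − (3)(4) = 3
N→O: (3)(8) − (-7)(5) = 59
O→P: (-7)(-10) − (-8)(8) = 134
P→J: (-8)(-6) − (3)(-10) = 78
Σ = 369
Area = |Σ|/2 = 184.5.
Hole:
Σ = (10) + (2) + (5) + (-3) + (6) = 20
Area = |Σ|/2 = 10.
Net area = 184.5 − 10 = 174.5.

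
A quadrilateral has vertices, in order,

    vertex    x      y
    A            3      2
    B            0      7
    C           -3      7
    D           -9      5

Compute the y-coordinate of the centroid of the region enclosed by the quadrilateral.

Apply the shoelace (surveyor's) formula. First the cross-terms c_i = x_i·y_{i+1} − x_{i+1}·y_i:
  21, 21, 48, -33  ⇒  2A = 57, A = 28.5.
Then Σ (y_i + y_{i+1})·c_i = 828, so ȳ = 828 / (6·28.5) = 92/19.

92/19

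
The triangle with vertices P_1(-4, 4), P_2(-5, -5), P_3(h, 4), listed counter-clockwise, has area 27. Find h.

The doubled signed area Σ (x_i y_{i+1} − x_{i+1} y_i) is linear in h.
With h=0 it equals 36; the coefficient of h is 9 (from the two edges through P_3).
So 9·h + 36 = 2·27 = 54 ⇒ h = 2.

2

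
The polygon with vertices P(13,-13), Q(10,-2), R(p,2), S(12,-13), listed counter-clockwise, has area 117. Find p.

Write out the shoelace sum; only the two edges meeting at R involve p:
2·Area = [(10·2 − p·(-2)) + (p·(-13) − 12·2)] + 117
       = -11·p + 113 = 234
⇒ p = -11.

-11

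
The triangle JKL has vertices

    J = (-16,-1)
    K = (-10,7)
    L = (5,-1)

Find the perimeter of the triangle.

|JK| = √((6)² + (8)²) = √100 = 10
|KL| = √((15)² + (-8)²) = √289 = 17
|LJ| = √((-21)² + (0)²) = √441 = 21
Perimeter = 10 + 17 + 21 = 48.

48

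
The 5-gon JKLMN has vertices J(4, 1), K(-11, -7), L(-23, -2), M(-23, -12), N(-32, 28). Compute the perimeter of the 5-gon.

|JK| = √((-15)² + (-8)²) = √289 = 17
|KL| = √((-12)² + (5)²) = √169 = 13
|LM| = √((0)² + (-10)²) = √100 = 10
|MN| = √((-9)² + (40)²) = √1681 = 41
|NJ| = √((36)² + (-27)²) = √2025 = 45
Perimeter = 17 + 13 + 10 + 41 + 45 = 126.

126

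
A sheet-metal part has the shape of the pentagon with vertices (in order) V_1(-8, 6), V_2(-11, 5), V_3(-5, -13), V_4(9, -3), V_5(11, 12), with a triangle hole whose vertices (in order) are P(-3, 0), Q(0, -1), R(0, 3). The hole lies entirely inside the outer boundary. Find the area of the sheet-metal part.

Outer boundary:
Σ = (26) + (168) + (132) + (141) + (162) = 629
Area = |Σ|/2 = 314.5.
Hole:
P→Q: (-3)(-1) − (0)(0) = 3
Q→R: (0)(3) − (0)(-1) = 0
R→P: (0)(0) − (-3)(3) = 9
Σ = 12
Area = |Σ|/2 = 6.
Net area = 314.5 − 6 = 308.5.

308.5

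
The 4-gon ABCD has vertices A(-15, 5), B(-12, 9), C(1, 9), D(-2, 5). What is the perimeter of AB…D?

|AB| = √((3)² + (4)²) = √25 = 5
|BC| = √((13)² + (0)²) = √169 = 13
|CD| = √((-3)² + (-4)²) = √25 = 5
|DA| = √((-13)² + (0)²) = √169 = 13
Perimeter = 5 + 13 + 5 + 13 = 36.

36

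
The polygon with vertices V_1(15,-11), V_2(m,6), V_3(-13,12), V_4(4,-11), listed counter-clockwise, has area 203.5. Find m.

1

Write out the shoelace sum; only the two edges meeting at V_2 involve m:
2·Area = [(15·6 − m·(-11)) + (m·12 − (-13)·6)] + 216
       = 23·m + 384 = 407
⇒ m = 1.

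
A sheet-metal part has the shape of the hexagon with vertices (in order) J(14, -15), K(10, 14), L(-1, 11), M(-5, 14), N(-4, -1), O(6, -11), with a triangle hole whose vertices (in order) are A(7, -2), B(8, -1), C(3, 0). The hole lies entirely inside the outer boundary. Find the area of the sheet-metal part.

340

Outer boundary:
Apply the shoelace (surveyor's) formula: 2A = Σ (x_i·y_{i+1} − x_{i+1}·y_i), indices taken mod 6.
Cross-terms: 346, 124, 41, 61, 50, 64  ⇒  Σ = 686
Area = |Σ|/2 = 343.
Hole:
Cross-terms: 9, 3, -6  ⇒  Σ = 6
Area = |Σ|/2 = 3.
Net area = 343 − 3 = 340.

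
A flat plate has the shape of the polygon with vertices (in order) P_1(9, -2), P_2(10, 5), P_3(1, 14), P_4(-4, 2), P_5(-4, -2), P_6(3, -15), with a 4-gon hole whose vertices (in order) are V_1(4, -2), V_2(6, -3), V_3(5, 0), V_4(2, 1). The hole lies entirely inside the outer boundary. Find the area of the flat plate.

228.5

Outer boundary:
Apply the surveyor's formula: 2A = Σ (x_i·y_{i+1} − x_{i+1}·y_i), indices taken mod 6.
Cross-terms: 65, 135, 58, 16, 66, 129  ⇒  Σ = 469
Area = |Σ|/2 = 234.5.
Hole:
Apply Gauss's area formula: 2A = Σ (x_i·y_{i+1} − x_{i+1}·y_i), indices taken mod 4.
Σ = (0) + (15) + (5) + (-8) = 12
Area = |Σ|/2 = 6.
Net area = 234.5 − 6 = 228.5.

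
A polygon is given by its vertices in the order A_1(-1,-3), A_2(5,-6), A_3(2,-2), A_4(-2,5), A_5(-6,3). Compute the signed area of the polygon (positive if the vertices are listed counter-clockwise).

Apply the shoelace formula: 2A = Σ (x_i·y_{i+1} − x_{i+1}·y_i), indices taken mod 5.
Σ = (21) + (2) + (6) + (24) + (21) = 74
Signed area = Σ/2 = 37 (positive ⇒ counter-clockwise traversal).

37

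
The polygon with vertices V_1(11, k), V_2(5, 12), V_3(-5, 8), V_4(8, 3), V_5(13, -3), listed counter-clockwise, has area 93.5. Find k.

The doubled signed area Σ (x_i y_{i+1} − x_{i+1} y_i) is linear in k.
With k=0 it equals 123; the coefficient of k is 8 (from the two edges through V_1).
So 8·k + 123 = 2·93.5 = 187 ⇒ k = 8.

8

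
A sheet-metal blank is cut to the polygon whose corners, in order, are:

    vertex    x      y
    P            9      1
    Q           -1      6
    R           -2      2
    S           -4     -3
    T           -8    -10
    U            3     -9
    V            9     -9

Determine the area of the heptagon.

Apply the shoelace formula: 2A = Σ (x_i·y_{i+1} − x_{i+1}·y_i), indices taken mod 7.
Σ = (55) + (10) + (14) + (16) + (102) + (54) + (90) = 341
Area = |Σ|/2 = 170.5.

170.5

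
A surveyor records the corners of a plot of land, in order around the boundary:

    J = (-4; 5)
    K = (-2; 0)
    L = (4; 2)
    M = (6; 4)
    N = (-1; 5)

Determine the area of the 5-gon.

Σ = (10) + (-4) + (4) + (34) + (15) = 59
Area = |Σ|/2 = 29.5.

29.5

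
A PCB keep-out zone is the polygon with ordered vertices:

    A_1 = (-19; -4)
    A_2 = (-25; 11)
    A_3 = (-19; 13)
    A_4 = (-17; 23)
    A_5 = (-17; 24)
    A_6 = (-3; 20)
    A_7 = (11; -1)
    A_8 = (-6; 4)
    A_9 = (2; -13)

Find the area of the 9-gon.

Apply the shoelace formula: 2A = Σ (x_i·y_{i+1} − x_{i+1}·y_i), indices taken mod 9.
Σ = (-309) + (-116) + (-216) + (-17) + (-268) + (-217) + (38) + (70) + (-255) = -1290
Area = |Σ|/2 = 645.

645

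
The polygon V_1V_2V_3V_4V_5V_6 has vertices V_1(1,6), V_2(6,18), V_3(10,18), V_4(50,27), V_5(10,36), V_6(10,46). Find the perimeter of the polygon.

150

|V_1V_2| = √((5)² + (12)²) = √169 = 13
|V_2V_3| = √((4)² + (0)²) = √16 = 4
|V_3V_4| = √((40)² + (9)²) = √1681 = 41
|V_4V_5| = √((-40)² + (9)²) = √1681 = 41
|V_5V_6| = √((0)² + (10)²) = √100 = 10
|V_6V_1| = √((-9)² + (-40)²) = √1681 = 41
Perimeter = 13 + 4 + 41 + 41 + 10 + 41 = 150.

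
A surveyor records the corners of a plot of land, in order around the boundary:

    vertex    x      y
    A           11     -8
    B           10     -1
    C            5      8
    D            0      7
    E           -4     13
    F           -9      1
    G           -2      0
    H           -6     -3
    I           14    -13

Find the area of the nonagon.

A→B: (11)(-1) − (10)(-8) = 69
B→C: (10)(8) − (5)(-1) = 85
C→D: (5)(7) − (0)(8) = 35
D→E: (0)(13) − (-4)(7) = 28
E→F: (-4)(1) − (-9)(13) = 113
F→G: (-9)(0) − (-2)(1) = 2
G→H: (-2)(-3) − (-6)(0) = 6
H→I: (-6)(-13) − (14)(-3) = 120
I→A: (14)(-8) − (11)(-13) = 31
Σ = 489
Area = |Σ|/2 = 244.5.

244.5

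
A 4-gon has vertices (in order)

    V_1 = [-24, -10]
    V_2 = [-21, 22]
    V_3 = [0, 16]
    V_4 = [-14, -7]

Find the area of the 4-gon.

439

Apply the shoelace (surveyor's) formula: 2A = Σ (x_i·y_{i+1} − x_{i+1}·y_i), indices taken mod 4.
Σ = (-738) + (-336) + (224) + (-28) = -878
Area = |Σ|/2 = 439.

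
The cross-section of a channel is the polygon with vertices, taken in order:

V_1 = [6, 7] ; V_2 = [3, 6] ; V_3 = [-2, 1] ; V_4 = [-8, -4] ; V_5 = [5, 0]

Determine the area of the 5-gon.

Apply the shoelace formula: 2A = Σ (x_i·y_{i+1} − x_{i+1}·y_i), indices taken mod 5.
Σ = (15) + (15) + (16) + (20) + (35) = 101
Area = |Σ|/2 = 50.5.

50.5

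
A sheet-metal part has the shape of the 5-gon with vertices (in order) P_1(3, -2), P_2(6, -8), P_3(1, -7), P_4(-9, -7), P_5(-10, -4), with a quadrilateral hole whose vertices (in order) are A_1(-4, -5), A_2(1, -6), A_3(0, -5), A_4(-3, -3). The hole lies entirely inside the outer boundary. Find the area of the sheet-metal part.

Outer boundary:
Σ = (-12) + (-34) + (-70) + (-34) + (32) = -118
Area = |Σ|/2 = 59.
Hole:
A_1→A_2: (-4)(-6) − (1)(-5) = 29
A_2→A_3: (1)(-5) − (0)(-6) = -5
A_3→A_4: (0)(-3) − (-3)(-5) = -15
A_4→A_1: (-3)(-5) − (-4)(-3) = 3
Σ = 12
Area = |Σ|/2 = 6.
Net area = 59 − 6 = 53.

53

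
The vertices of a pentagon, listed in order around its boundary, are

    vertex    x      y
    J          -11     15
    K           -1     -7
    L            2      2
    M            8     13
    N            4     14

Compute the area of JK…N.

Apply the shoelace formula: 2A = Σ (x_i·y_{i+1} − x_{i+1}·y_i), indices taken mod 5.
Cross-terms: 92, 12, 10, 60, 214  ⇒  Σ = 388
Area = |Σ|/2 = 194.

194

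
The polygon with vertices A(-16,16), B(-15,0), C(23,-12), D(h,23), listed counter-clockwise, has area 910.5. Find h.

18

Write out the shoelace sum; only the two edges meeting at D involve h:
2·Area = [(23·23 − h·(-12)) + (h·16 − (-16)·23)] + 420
       = 28·h + 1317 = 1821
⇒ h = 18.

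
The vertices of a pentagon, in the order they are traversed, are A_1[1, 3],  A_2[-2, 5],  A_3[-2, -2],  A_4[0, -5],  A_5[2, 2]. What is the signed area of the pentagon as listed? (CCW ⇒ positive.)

24.5

Apply the shoelace formula: 2A = Σ (x_i·y_{i+1} − x_{i+1}·y_i), indices taken mod 5.
Cross-terms: 11, 14, 10, 10, 4  ⇒  Σ = 49
Signed area = Σ/2 = 24.5 (positive ⇒ counter-clockwise traversal).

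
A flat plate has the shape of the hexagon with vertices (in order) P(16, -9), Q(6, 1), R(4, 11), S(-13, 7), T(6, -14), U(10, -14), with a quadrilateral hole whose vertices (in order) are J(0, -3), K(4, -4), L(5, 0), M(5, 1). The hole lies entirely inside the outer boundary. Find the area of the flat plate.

Outer boundary:
Apply the shoelace (surveyor's) formula: 2A = Σ (x_i·y_{i+1} − x_{i+1}·y_i), indices taken mod 6.
Cross-terms: 70, 62, 171, 140, 56, 134  ⇒  Σ = 633
Area = |Σ|/2 = 316.5.
Hole:
Apply the shoelace (surveyor's) formula: 2A = Σ (x_i·y_{i+1} − x_{i+1}·y_i), indices taken mod 4.
J→K: (0)(-4) − (4)(-3) = 12
K→L: (4)(0) − (5)(-4) = 20
L→M: (5)(1) − (5)(0) = 5
M→J: (5)(-3) − (0)(1) = -15
Σ = 22
Area = |Σ|/2 = 11.
Net area = 316.5 − 11 = 305.5.

305.5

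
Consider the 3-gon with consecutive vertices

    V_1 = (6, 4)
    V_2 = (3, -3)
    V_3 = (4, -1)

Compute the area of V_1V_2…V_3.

0.5

V_1→V_2: (6)(-3) − (3)(4) = -30
V_2→V_3: (3)(-1) − (4)(-3) = 9
V_3→V_1: (4)(4) − (6)(-1) = 22
Σ = 1
Area = |Σ|/2 = 0.5.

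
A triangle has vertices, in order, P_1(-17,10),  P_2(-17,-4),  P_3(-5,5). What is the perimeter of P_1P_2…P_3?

42

|P_1P_2| = √((0)² + (-14)²) = √196 = 14
|P_2P_3| = √((12)² + (9)²) = √225 = 15
|P_3P_1| = √((-12)² + (5)²) = √169 = 13
Perimeter = 14 + 15 + 13 = 42.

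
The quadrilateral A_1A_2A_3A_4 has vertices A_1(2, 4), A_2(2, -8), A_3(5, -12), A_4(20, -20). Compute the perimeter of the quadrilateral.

64

|A_1A_2| = √((0)² + (-12)²) = √144 = 12
|A_2A_3| = √((3)² + (-4)²) = √25 = 5
|A_3A_4| = √((15)² + (-8)²) = √289 = 17
|A_4A_1| = √((-18)² + (24)²) = √900 = 30
Perimeter = 12 + 5 + 17 + 30 = 64.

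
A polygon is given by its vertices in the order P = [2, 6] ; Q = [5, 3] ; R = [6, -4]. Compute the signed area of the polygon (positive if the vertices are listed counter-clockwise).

P→Q: (2)(3) − (5)(6) = -24
Q→R: (5)(-4) − (6)(3) = -38
R→P: (6)(6) − (2)(-4) = 44
Σ = -18
Signed area = Σ/2 = -9 (negative ⇒ clockwise traversal).

-9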